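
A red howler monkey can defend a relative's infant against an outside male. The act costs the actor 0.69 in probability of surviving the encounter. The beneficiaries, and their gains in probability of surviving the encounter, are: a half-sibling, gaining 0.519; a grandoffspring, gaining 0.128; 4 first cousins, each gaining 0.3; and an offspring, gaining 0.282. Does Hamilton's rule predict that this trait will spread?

No

Hamilton's rule: the trait is favored when the sum of r·B over every recipient exceeds the actor's cost C.
r to a half-sibling = 1/4 (half-sibs share one parent — one path of length 2: r = (1/2)^2 = 1/4).
r to a grandoffspring = 1/4 (two parent–offspring links: r = (1/2)^2 = 1/4).
r to a first cousin = 0.125 (first cousins share one grandparent pair — two paths of length 4: r = 2·(1/2)^4 = 1/8).
r to an offspring = 0.5 (one parent–offspring link: r = (1/2)^1 = 1/2).
Summing one r·B term per recipient: 1·0.25·0.519 + 1·0.25·0.128 + 4·0.125·0.3 + 1·0.5·0.282 = 0.45275.
0.45275 < 0.69: the indirect benefit is less than the cost.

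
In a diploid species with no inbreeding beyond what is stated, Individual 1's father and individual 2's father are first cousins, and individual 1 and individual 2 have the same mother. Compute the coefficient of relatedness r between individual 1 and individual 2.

Wright's path rule: contributions from independent ancestry routes add.
Individual 1 and individual 2 are related in two ways: second cousins through their fathers (r = 1/32) and half-sibs through their shared mother (r = 1/4).
r = 1/32 + 1/4 = 0.28125.

0.28125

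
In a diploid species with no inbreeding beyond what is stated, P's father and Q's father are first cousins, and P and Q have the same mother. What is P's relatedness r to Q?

With two independent routes of shared ancestry, r is the sum of the two contributions.
P and Q are related in two ways: second cousins through their fathers (r = 1/32) and half-sibs through their shared mother (r = 1/4).
r = 1/32 + 1/4 = 0.28125.

0.28125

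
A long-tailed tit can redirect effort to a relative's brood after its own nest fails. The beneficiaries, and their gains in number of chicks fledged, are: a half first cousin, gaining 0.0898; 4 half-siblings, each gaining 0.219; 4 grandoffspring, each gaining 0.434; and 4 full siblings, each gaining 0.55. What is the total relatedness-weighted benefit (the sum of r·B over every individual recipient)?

1.7586125

r to a half first cousin = 0.0625 (half first cousins share one grandparent — one path of length 4: r = (1/2)^4 = 1/16).
r to a half-sibling = 1/4 (half-sibs share one parent — one path of length 2: r = (1/2)^2 = 1/4).
r to a grandoffspring = 0.25 (two parent–offspring links: r = (1/2)^2 = 1/4).
r to a full sibling = 0.5 (full sibs share both parents — two paths of length 2: r = 2·(1/2)^2 = 1/2).
Summing one r·B term per recipient: 1·0.0625·0.0898 + 4·0.25·0.219 + 4·0.25·0.434 + 4·0.5·0.55 = 1.7586125.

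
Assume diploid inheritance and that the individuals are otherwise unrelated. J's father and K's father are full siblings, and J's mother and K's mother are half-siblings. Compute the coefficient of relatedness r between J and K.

Relatedness sums over independent paths through distinct common ancestors.
J and K are related in two ways: first cousins through their fathers (r = 1/8) and half first cousins through their mothers (r = 1/16).
r = 1/8 + 1/16 = 3/16 = 0.1875.

0.1875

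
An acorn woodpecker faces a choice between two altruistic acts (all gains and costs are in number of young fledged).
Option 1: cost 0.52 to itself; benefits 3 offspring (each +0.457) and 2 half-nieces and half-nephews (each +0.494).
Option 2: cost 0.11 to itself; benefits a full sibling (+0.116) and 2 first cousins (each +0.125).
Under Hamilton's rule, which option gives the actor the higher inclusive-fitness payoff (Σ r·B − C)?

Option 1

Option 1: r to an offspring = 0.5.
Option 1: r to a half-niece or half-nephew = 0.125.
Option 1: Σ r·B − C = (3·0.5·0.457 + 2·0.125·0.494) − 0.52 = 0.289.
Option 2: r to a full sibling = 0.5.
Option 2: r to a first cousin = 0.125.
Option 2: Σ r·B − C = (1·0.5·0.116 + 2·0.125·0.125) − 0.11 = -0.02075.
Option 1 has the higher net inclusive-fitness payoff.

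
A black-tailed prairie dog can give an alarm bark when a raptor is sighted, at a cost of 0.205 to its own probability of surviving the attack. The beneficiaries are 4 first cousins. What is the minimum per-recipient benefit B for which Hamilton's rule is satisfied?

0.41

r to a first cousin = 0.125 (first cousins share one grandparent pair — two paths of length 4: r = 2·(1/2)^4 = 1/8).
Hamilton's rule with n recipients of equal r: n·r·B > C, so B > C/(n·r) = 0.205/(4·0.125) = 0.41.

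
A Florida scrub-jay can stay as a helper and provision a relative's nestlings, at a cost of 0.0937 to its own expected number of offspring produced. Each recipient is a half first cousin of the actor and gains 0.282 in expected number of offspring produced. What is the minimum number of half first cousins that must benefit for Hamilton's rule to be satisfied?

r to a half first cousin = 1/16 (half first cousins share one grandparent — one path of length 4: r = (1/2)^4 = 1/16).
Hamilton's rule: n·r·B > C  ⇒  n > C/(r·B) = 0.0937/(0.0625·0.282) = 5.316.
The smallest integer exceeding 5.316 is 6.

6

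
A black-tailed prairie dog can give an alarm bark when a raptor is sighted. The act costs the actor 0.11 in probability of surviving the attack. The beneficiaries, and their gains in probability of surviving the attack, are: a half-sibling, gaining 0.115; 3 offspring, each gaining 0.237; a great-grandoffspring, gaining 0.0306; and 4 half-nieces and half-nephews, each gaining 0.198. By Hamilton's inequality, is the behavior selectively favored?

Hamilton's rule: the trait is favored when the sum of r·B over every recipient exceeds the actor's cost C.
r to a half-sibling = 1/4 (half-sibs share one parent — one path of length 2: r = (1/2)^2 = 1/4).
r to an offspring = 1/2 (one parent–offspring link: r = (1/2)^1 = 1/2).
r to a great-grandoffspring = 1/8 (three parent–offspring links: r = (1/2)^3 = 1/8).
r to a half-niece or half-nephew = 1/8 (half-aunt/uncle↔niece/nephew: one path of length 3: r = (1/2)^3 = 1/8).
Summing one r·B term per recipient: 1·0.25·0.115 + 3·0.5·0.237 + 1·0.125·0.0306 + 4·0.125·0.198 = 0.487075.
0.487075 > 0.11: the indirect benefit exceeds the cost.

Yes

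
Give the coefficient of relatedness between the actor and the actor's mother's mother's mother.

Each parent–offspring link contributes a factor of 1/2, and independent paths through distinct common ancestors add.
Three parent–offspring links: r = (1/2)^3 = 1/8.

0.125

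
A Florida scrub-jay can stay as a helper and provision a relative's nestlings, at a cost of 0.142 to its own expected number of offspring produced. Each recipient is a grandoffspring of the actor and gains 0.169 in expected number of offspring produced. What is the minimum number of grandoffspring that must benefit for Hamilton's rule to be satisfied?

4

r to a grandoffspring = 0.25 (two parent–offspring links: r = (1/2)^2 = 1/4).
Hamilton's rule: n·r·B > C  ⇒  n > C/(r·B) = 0.142/(0.25·0.169) = 3.361.
The smallest integer exceeding 3.361 is 4.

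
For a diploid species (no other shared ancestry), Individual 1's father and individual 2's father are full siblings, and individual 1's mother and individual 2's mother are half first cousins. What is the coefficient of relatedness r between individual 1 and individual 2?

0.140625

Wright's path rule: contributions from independent ancestry routes add.
Individual 1 and individual 2 are related in two ways: first cousins through their fathers (r = 1/8) and half second cousins through their mothers (r = 1/64).
r = 1/8 + 1/64 = 0.140625.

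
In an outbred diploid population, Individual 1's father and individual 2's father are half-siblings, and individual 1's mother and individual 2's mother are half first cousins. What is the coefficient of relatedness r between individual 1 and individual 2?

With two independent routes of shared ancestry, r is the sum of the two contributions.
Individual 1 and individual 2 are related in two ways: half first cousins through their fathers (r = 1/16) and half second cousins through their mothers (r = 1/64).
r = 1/16 + 1/64 = 0.078125.

0.078125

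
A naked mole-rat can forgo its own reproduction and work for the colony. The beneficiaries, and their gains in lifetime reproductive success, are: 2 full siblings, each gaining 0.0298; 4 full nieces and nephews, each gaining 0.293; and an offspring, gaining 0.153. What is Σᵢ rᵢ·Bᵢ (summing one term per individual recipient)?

r to a full sibling = 1/2 (full sibs share both parents — two paths of length 2: r = 2·(1/2)^2 = 1/2).
r to a full niece or nephew = 0.25 (full aunt/uncle↔niece/nephew: two paths of length 3 through the shared grandparent pair: r = 2·(1/2)^3 = 1/4).
r to an offspring = 1/2 (one parent–offspring link: r = (1/2)^1 = 1/2).
Summing one r·B term per recipient: 2·0.5·0.0298 + 4·0.25·0.293 + 1·0.5·0.153 = 0.3993.

0.3993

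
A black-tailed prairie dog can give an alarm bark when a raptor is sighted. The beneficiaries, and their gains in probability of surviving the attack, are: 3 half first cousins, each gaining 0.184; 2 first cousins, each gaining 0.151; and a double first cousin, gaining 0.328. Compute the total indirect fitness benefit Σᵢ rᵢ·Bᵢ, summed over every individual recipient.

0.15425

r to a half first cousin = 0.0625 (half first cousins share one grandparent — one path of length 4: r = (1/2)^4 = 1/16).
r to a first cousin = 1/8 (first cousins share one grandparent pair — two paths of length 4: r = 2·(1/2)^4 = 1/8).
r to a double first cousin = 0.25 (double first cousins share both grandparent pairs — four paths of length 4: r = 4·(1/2)^4 = 1/4).
Summing one r·B term per recipient: 3·0.0625·0.184 + 2·0.125·0.151 + 1·0.25·0.328 = 0.15425.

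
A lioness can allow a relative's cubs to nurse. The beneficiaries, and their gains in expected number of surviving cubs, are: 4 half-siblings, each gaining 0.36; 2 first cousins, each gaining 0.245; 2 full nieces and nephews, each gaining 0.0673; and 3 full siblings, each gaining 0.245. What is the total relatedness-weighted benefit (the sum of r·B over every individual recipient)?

0.8224

r to a half-sibling = 1/4 (half-sibs share one parent — one path of length 2: r = (1/2)^2 = 1/4).
r to a first cousin = 0.125 (first cousins share one grandparent pair — two paths of length 4: r = 2·(1/2)^4 = 1/8).
r to a full niece or nephew = 0.25 (full aunt/uncle↔niece/nephew: two paths of length 3 through the shared grandparent pair: r = 2·(1/2)^3 = 1/4).
r to a full sibling = 0.5 (full sibs share both parents — two paths of length 2: r = 2·(1/2)^2 = 1/2).
Summing one r·B term per recipient: 4·0.25·0.36 + 2·0.125·0.245 + 2·0.25·0.0673 + 3·0.5·0.245 = 0.8224.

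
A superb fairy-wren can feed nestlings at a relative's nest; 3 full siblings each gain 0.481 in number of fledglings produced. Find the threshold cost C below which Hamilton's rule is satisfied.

0.7215

r to a full sibling = 0.5 (full sibs share both parents — two paths of length 2: r = 2·(1/2)^2 = 1/2).
Hamilton's rule: n·r·B > C, so the trait is favored while C < n·r·B = 3·0.5·0.481 = 0.7215.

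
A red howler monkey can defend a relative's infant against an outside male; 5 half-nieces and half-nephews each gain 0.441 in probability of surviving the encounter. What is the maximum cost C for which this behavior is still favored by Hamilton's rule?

0.275625

r to a half-niece or half-nephew = 0.125 (half-aunt/uncle↔niece/nephew: one path of length 3: r = (1/2)^3 = 1/8).
Hamilton's rule: n·r·B > C, so the trait is favored while C < n·r·B = 5·0.125·0.441 = 0.275625.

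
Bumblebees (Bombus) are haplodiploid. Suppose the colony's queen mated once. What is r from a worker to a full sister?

Haplodiploid full sisters inherit their father's entire haploid genome identically (contributing 1/2) and on average half of their mother's contribution (1/2 · 1/2 = 1/4); r = 1/2 + 1/4 = 3/4.

0.75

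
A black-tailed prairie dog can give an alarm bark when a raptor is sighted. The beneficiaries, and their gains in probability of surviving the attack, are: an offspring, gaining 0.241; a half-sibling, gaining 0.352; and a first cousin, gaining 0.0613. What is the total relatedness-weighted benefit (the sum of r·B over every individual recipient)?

0.2161625

r to an offspring = 0.5 (one parent–offspring link: r = (1/2)^1 = 1/2).
r to a half-sibling = 1/4 (half-sibs share one parent — one path of length 2: r = (1/2)^2 = 1/4).
r to a first cousin = 1/8 (first cousins share one grandparent pair — two paths of length 4: r = 2·(1/2)^4 = 1/8).
Summing one r·B term per recipient: 1·0.5·0.241 + 1·0.25·0.352 + 1·0.125·0.0613 = 0.2161625.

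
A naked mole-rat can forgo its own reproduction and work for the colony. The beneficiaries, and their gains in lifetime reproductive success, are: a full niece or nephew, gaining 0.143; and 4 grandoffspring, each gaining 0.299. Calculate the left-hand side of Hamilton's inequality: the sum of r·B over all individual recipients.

r to a full niece or nephew = 0.25 (full aunt/uncle↔niece/nephew: two paths of length 3 through the shared grandparent pair: r = 2·(1/2)^3 = 1/4).
r to a grandoffspring = 0.25 (two parent–offspring links: r = (1/2)^2 = 1/4).
Summing one r·B term per recipient: 1·0.25·0.143 + 4·0.25·0.299 = 0.33475.

0.33475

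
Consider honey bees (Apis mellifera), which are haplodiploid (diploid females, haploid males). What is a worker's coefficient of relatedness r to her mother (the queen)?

One meiotic link between diploid queen and diploid daughter: r = 1/2.

0.5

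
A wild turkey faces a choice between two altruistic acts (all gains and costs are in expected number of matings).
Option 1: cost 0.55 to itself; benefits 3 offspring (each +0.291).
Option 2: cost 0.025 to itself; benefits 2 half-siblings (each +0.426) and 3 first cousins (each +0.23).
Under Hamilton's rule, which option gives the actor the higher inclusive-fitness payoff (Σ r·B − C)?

Option 2

Option 1: r to an offspring = 0.5.
Option 1: Σ r·B − C = (3·0.5·0.291) − 0.55 = -0.1135.
Option 2: r to a half-sibling = 0.25.
Option 2: r to a first cousin = 0.125.
Option 2: Σ r·B − C = (2·0.25·0.426 + 3·0.125·0.23) − 0.025 = 0.27425.
Option 2 has the higher net inclusive-fitness payoff.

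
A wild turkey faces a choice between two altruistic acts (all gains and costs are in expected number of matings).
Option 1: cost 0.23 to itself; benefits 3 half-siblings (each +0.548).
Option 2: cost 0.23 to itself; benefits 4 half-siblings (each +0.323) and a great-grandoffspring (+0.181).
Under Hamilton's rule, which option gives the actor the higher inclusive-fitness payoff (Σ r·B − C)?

Option 1: r to a half-sibling = 0.25.
Option 1: Σ r·B − C = (3·0.25·0.548) − 0.23 = 0.181.
Option 2: r to a half-sibling = 0.25.
Option 2: r to a great-grandoffspring = 0.125.
Option 2: Σ r·B − C = (4·0.25·0.323 + 1·0.125·0.181) − 0.23 = 0.115625.
Option 1 has the higher net inclusive-fitness payoff.

Option 1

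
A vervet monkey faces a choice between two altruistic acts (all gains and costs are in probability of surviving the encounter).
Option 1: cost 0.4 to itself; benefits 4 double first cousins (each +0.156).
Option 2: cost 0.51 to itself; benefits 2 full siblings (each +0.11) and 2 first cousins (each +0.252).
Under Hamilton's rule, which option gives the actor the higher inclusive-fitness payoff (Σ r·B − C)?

Option 1

Option 1: r to a double first cousin = 0.25.
Option 1: Σ r·B − C = (4·0.25·0.156) − 0.4 = -0.244.
Option 2: r to a full sibling = 0.5.
Option 2: r to a first cousin = 0.125.
Option 2: Σ r·B − C = (2·0.5·0.11 + 2·0.125·0.252) − 0.51 = -0.337.
Option 1 has the higher net inclusive-fitness payoff.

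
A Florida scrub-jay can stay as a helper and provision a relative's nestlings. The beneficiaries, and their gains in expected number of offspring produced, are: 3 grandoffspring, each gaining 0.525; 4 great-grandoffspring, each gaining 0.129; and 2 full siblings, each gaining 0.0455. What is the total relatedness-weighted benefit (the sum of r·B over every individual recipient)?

r to a grandoffspring = 1/4 (two parent–offspring links: r = (1/2)^2 = 1/4).
r to a great-grandoffspring = 1/8 (three parent–offspring links: r = (1/2)^3 = 1/8).
r to a full sibling = 1/2 (full sibs share both parents — two paths of length 2: r = 2·(1/2)^2 = 1/2).
Summing one r·B term per recipient: 3·0.25·0.525 + 4·0.125·0.129 + 2·0.5·0.0455 = 0.50375.

0.50375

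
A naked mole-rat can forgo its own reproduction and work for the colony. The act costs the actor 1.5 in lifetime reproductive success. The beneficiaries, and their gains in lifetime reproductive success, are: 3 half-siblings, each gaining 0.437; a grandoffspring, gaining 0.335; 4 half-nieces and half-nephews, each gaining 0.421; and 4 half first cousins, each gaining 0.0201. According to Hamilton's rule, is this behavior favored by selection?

No

Hamilton's rule: the trait is favored when the sum of r·B over every recipient exceeds the actor's cost C.
r to a half-sibling = 1/4 (half-sibs share one parent — one path of length 2: r = (1/2)^2 = 1/4).
r to a grandoffspring = 1/4 (two parent–offspring links: r = (1/2)^2 = 1/4).
r to a half-niece or half-nephew = 1/8 (half-aunt/uncle↔niece/nephew: one path of length 3: r = (1/2)^3 = 1/8).
r to a half first cousin = 1/16 (half first cousins share one grandparent — one path of length 4: r = (1/2)^4 = 1/16).
Summing one r·B term per recipient: 3·0.25·0.437 + 1·0.25·0.335 + 4·0.125·0.421 + 4·0.0625·0.0201 = 0.627025.
0.627025 < 1.5: the indirect benefit is less than the cost.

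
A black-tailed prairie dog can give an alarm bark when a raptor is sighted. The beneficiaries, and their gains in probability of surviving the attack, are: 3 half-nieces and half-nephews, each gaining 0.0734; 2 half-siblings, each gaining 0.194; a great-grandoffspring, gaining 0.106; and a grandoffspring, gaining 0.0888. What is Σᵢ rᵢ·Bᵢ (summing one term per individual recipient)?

0.159975

r to a half-niece or half-nephew = 0.125 (half-aunt/uncle↔niece/nephew: one path of length 3: r = (1/2)^3 = 1/8).
r to a half-sibling = 0.25 (half-sibs share one parent — one path of length 2: r = (1/2)^2 = 1/4).
r to a great-grandoffspring = 0.125 (three parent–offspring links: r = (1/2)^3 = 1/8).
r to a grandoffspring = 0.25 (two parent–offspring links: r = (1/2)^2 = 1/4).
Summing one r·B term per recipient: 3·0.125·0.0734 + 2·0.25·0.194 + 1·0.125·0.106 + 1·0.25·0.0888 = 0.159975.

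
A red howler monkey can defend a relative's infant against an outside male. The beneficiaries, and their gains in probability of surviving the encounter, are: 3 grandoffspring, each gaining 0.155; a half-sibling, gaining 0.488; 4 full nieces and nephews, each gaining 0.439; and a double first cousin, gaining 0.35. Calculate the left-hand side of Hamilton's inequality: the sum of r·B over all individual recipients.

0.76475

r to a grandoffspring = 0.25 (two parent–offspring links: r = (1/2)^2 = 1/4).
r to a half-sibling = 1/4 (half-sibs share one parent — one path of length 2: r = (1/2)^2 = 1/4).
r to a full niece or nephew = 1/4 (full aunt/uncle↔niece/nephew: two paths of length 3 through the shared grandparent pair: r = 2·(1/2)^3 = 1/4).
r to a double first cousin = 1/4 (double first cousins share both grandparent pairs — four paths of length 4: r = 4·(1/2)^4 = 1/4).
Summing one r·B term per recipient: 3·0.25·0.155 + 1·0.25·0.488 + 4·0.25·0.439 + 1·0.25·0.35 = 0.76475.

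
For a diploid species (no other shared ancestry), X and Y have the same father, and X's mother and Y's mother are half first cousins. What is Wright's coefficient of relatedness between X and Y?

Independent pedigree routes through distinct common ancestors add.
X and Y are related in two ways: half-sibs through their shared father (r = 1/4) and half second cousins through their mothers (r = 1/64).
r = 1/4 + 1/64 = 0.265625.

0.265625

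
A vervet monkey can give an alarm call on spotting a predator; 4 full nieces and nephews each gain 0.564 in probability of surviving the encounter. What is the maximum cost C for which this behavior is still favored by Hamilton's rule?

0.564

r to a full niece or nephew = 1/4 (full aunt/uncle↔niece/nephew: two paths of length 3 through the shared grandparent pair: r = 2·(1/2)^3 = 1/4).
Hamilton's rule: n·r·B > C, so the trait is favored while C < n·r·B = 4·0.25·0.564 = 0.564.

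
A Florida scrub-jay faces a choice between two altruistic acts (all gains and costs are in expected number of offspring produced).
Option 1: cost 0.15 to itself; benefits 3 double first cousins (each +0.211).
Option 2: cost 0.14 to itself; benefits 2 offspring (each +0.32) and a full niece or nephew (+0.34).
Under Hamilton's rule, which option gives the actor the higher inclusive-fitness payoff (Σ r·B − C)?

Option 1: r to a double first cousin = 0.25.
Option 1: Σ r·B − C = (3·0.25·0.211) − 0.15 = 0.00825.
Option 2: r to an offspring = 0.5.
Option 2: r to a full niece or nephew = 0.25.
Option 2: Σ r·B − C = (2·0.5·0.32 + 1·0.25·0.34) − 0.14 = 0.265.
Option 2 has the higher net inclusive-fitness payoff.

Option 2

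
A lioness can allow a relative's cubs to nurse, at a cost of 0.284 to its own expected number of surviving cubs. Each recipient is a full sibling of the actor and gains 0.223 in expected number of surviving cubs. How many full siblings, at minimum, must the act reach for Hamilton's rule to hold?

r to a full sibling = 1/2 (full sibs share both parents — two paths of length 2: r = 2·(1/2)^2 = 1/2).
Hamilton's rule: n·r·B > C  ⇒  n > C/(r·B) = 0.284/(0.5·0.223) = 2.547.
The smallest integer exceeding 2.547 is 3.

3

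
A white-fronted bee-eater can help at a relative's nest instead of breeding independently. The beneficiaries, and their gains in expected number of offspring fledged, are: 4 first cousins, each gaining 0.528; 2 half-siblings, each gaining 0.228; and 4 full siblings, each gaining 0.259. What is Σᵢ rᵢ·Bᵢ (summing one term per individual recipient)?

r to a first cousin = 0.125 (first cousins share one grandparent pair — two paths of length 4: r = 2·(1/2)^4 = 1/8).
r to a half-sibling = 1/4 (half-sibs share one parent — one path of length 2: r = (1/2)^2 = 1/4).
r to a full sibling = 0.5 (full sibs share both parents — two paths of length 2: r = 2·(1/2)^2 = 1/2).
Summing one r·B term per recipient: 4·0.125·0.528 + 2·0.25·0.228 + 4·0.5·0.259 = 0.896.

0.896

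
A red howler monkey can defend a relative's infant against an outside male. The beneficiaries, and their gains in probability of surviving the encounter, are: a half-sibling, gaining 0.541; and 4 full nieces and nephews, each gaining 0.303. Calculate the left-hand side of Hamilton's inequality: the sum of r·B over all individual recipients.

0.43825

r to a half-sibling = 0.25 (half-sibs share one parent — one path of length 2: r = (1/2)^2 = 1/4).
r to a full niece or nephew = 0.25 (full aunt/uncle↔niece/nephew: two paths of length 3 through the shared grandparent pair: r = 2·(1/2)^3 = 1/4).
Summing one r·B term per recipient: 1·0.25·0.541 + 4·0.25·0.303 = 0.43825.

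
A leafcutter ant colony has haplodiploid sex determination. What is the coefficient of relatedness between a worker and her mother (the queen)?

0.5

One meiotic link between diploid queen and diploid daughter: r = 1/2.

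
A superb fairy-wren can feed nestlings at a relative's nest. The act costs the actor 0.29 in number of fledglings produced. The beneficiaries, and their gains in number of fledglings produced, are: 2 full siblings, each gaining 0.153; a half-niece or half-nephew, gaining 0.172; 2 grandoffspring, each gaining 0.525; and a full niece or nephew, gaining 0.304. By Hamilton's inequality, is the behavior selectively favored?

Yes

Hamilton's rule: the trait is favored when the sum of r·B over every recipient exceeds the actor's cost C.
r to a full sibling = 1/2 (full sibs share both parents — two paths of length 2: r = 2·(1/2)^2 = 1/2).
r to a half-niece or half-nephew = 1/8 (half-aunt/uncle↔niece/nephew: one path of length 3: r = (1/2)^3 = 1/8).
r to a grandoffspring = 1/4 (two parent–offspring links: r = (1/2)^2 = 1/4).
r to a full niece or nephew = 0.25 (full aunt/uncle↔niece/nephew: two paths of length 3 through the shared grandparent pair: r = 2·(1/2)^3 = 1/4).
Summing one r·B term per recipient: 2·0.5·0.153 + 1·0.125·0.172 + 2·0.25·0.525 + 1·0.25·0.304 = 0.513.
0.513 > 0.29: the indirect benefit exceeds the cost.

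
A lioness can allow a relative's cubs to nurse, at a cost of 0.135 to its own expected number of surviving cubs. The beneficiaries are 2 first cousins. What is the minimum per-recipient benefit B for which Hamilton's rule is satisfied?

0.54

r to a first cousin = 0.125 (first cousins share one grandparent pair — two paths of length 4: r = 2·(1/2)^4 = 1/8).
Hamilton's rule with n recipients of equal r: n·r·B > C, so B > C/(n·r) = 0.135/(2·0.125) = 0.54.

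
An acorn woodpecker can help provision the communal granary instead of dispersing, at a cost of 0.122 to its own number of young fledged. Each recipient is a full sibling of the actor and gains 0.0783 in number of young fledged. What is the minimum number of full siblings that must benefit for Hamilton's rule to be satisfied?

4

r to a full sibling = 1/2 (full sibs share both parents — two paths of length 2: r = 2·(1/2)^2 = 1/2).
Hamilton's rule: n·r·B > C  ⇒  n > C/(r·B) = 0.122/(0.5·0.0783) = 3.116.
The smallest integer exceeding 3.116 is 4.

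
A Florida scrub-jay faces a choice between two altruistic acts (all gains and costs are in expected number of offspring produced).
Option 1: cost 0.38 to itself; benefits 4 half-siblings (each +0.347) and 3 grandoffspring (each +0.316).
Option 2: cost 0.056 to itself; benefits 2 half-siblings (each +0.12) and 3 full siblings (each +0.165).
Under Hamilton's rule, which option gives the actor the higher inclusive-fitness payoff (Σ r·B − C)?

Option 2

Option 1: r to a half-sibling = 0.25.
Option 1: r to a grandoffspring = 0.25.
Option 1: Σ r·B − C = (4·0.25·0.347 + 3·0.25·0.316) − 0.38 = 0.204.
Option 2: r to a half-sibling = 0.25.
Option 2: r to a full sibling = 0.5.
Option 2: Σ r·B − C = (2·0.25·0.12 + 3·0.5·0.165) − 0.056 = 0.2515.
Option 2 has the higher net inclusive-fitness payoff.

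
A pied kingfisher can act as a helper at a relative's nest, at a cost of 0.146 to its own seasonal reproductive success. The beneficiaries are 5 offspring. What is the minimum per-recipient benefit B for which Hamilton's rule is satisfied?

0.0584

r to an offspring = 1/2 (one parent–offspring link: r = (1/2)^1 = 1/2).
Hamilton's rule with n recipients of equal r: n·r·B > C, so B > C/(n·r) = 0.146/(5·0.5) = 0.0584.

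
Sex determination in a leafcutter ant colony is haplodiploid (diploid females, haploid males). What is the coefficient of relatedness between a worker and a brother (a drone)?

Her haploid brother carries none of their father's genes and a random half of their mother's genome; that half matches the maternal half of her own genome with probability 1/2: r = 1/2 · 1/2 = 1/4.

0.25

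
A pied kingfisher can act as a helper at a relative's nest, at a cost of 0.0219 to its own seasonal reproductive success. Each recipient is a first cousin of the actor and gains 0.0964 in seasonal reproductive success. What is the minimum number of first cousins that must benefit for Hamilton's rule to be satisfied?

r to a first cousin = 1/8 (first cousins share one grandparent pair — two paths of length 4: r = 2·(1/2)^4 = 1/8).
Hamilton's rule: n·r·B > C  ⇒  n > C/(r·B) = 0.0219/(0.125·0.0964) = 1.817.
The smallest integer exceeding 1.817 is 2.

2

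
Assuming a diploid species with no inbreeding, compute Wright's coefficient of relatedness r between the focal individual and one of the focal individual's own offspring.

Each parent–offspring link contributes a factor of 1/2, and independent paths through distinct common ancestors add.
One parent–offspring link: r = (1/2)^1 = 1/2.

0.5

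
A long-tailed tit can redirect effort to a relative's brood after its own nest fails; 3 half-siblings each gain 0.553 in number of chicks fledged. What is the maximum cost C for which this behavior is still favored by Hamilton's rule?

0.41475

r to a half-sibling = 1/4 (half-sibs share one parent — one path of length 2: r = (1/2)^2 = 1/4).
Hamilton's rule: n·r·B > C, so the trait is favored while C < n·r·B = 3·0.25·0.553 = 0.41475.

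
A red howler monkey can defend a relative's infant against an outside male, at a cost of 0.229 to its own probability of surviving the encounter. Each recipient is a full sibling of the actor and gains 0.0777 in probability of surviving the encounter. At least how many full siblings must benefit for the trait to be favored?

r to a full sibling = 0.5 (full sibs share both parents — two paths of length 2: r = 2·(1/2)^2 = 1/2).
Hamilton's rule: n·r·B > C  ⇒  n > C/(r·B) = 0.229/(0.5·0.0777) = 5.894.
The smallest integer exceeding 5.894 is 6.

6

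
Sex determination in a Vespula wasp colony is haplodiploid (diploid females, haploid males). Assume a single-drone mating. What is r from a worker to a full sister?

0.75

Haplodiploid full sisters inherit their father's entire haploid genome identically (contributing 1/2) and on average half of their mother's contribution (1/2 · 1/2 = 1/4); r = 1/2 + 1/4 = 3/4.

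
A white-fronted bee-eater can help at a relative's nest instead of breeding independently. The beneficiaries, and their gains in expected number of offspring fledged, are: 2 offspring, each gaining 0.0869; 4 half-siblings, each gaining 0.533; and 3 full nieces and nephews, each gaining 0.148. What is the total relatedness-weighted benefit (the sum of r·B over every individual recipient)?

0.7309

r to an offspring = 0.5 (one parent–offspring link: r = (1/2)^1 = 1/2).
r to a half-sibling = 0.25 (half-sibs share one parent — one path of length 2: r = (1/2)^2 = 1/4).
r to a full niece or nephew = 0.25 (full aunt/uncle↔niece/nephew: two paths of length 3 through the shared grandparent pair: r = 2·(1/2)^3 = 1/4).
Summing one r·B term per recipient: 2·0.5·0.0869 + 4·0.25·0.533 + 3·0.25·0.148 = 0.7309.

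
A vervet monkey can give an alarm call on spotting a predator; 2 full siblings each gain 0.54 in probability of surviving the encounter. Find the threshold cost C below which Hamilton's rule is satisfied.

0.54

r to a full sibling = 1/2 (full sibs share both parents — two paths of length 2: r = 2·(1/2)^2 = 1/2).
Hamilton's rule: n·r·B > C, so the trait is favored while C < n·r·B = 2·0.5·0.54 = 0.54.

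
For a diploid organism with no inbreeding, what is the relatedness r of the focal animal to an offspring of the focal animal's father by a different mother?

0.25

Each parent–offspring link contributes a factor of 1/2, and independent paths through distinct common ancestors add.
Half-sibs share one parent — one path of length 2: r = (1/2)^2 = 1/4.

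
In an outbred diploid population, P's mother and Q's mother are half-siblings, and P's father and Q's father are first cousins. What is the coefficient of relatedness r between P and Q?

Relatedness sums over independent paths through distinct common ancestors.
P and Q are related in two ways: half first cousins through their mothers (r = 1/16) and second cousins through their fathers (r = 1/32).
r = 1/16 + 1/32 = 3/32 = 0.09375.

0.09375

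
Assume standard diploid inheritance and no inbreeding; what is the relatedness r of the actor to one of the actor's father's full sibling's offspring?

Each parent–offspring link contributes a factor of 1/2, and independent paths through distinct common ancestors add.
First cousins share one grandparent pair — two paths of length 4: r = 2·(1/2)^4 = 1/8.

0.125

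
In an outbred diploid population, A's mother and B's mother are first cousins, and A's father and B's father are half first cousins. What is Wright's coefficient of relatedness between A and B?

Relatedness sums over independent paths through distinct common ancestors.
A and B are related in two ways: second cousins through their mothers (r = 1/32) and half second cousins through their fathers (r = 1/64).
r = 1/32 + 1/64 = 3/64 = 0.046875.

0.046875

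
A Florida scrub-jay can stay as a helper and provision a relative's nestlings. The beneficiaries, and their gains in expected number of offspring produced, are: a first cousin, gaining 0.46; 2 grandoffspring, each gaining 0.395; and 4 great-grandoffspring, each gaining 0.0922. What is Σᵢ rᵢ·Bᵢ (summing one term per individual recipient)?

0.3011

r to a first cousin = 1/8 (first cousins share one grandparent pair — two paths of length 4: r = 2·(1/2)^4 = 1/8).
r to a grandoffspring = 0.25 (two parent–offspring links: r = (1/2)^2 = 1/4).
r to a great-grandoffspring = 0.125 (three parent–offspring links: r = (1/2)^3 = 1/8).
Summing one r·B term per recipient: 1·0.125·0.46 + 2·0.25·0.395 + 4·0.125·0.0922 = 0.3011.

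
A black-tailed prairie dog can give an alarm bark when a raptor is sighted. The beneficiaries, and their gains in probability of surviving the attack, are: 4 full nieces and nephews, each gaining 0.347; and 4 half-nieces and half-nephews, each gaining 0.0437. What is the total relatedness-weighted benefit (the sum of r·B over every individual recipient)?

r to a full niece or nephew = 0.25 (full aunt/uncle↔niece/nephew: two paths of length 3 through the shared grandparent pair: r = 2·(1/2)^3 = 1/4).
r to a half-niece or half-nephew = 0.125 (half-aunt/uncle↔niece/nephew: one path of length 3: r = (1/2)^3 = 1/8).
Summing one r·B term per recipient: 4·0.25·0.347 + 4·0.125·0.0437 = 0.36885.

0.36885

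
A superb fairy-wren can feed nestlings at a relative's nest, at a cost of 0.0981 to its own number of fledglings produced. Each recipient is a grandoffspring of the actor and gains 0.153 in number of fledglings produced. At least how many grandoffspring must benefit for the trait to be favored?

r to a grandoffspring = 1/4 (two parent–offspring links: r = (1/2)^2 = 1/4).
Hamilton's rule: n·r·B > C  ⇒  n > C/(r·B) = 0.0981/(0.25·0.153) = 2.565.
The smallest integer exceeding 2.565 is 3.

3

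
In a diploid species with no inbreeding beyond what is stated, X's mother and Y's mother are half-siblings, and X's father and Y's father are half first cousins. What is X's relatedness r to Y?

0.078125

With two independent routes of shared ancestry, r is the sum of the two contributions.
X and Y are related in two ways: half first cousins through their mothers (r = 1/16) and half second cousins through their fathers (r = 1/64).
r = 1/16 + 1/64 = 0.078125.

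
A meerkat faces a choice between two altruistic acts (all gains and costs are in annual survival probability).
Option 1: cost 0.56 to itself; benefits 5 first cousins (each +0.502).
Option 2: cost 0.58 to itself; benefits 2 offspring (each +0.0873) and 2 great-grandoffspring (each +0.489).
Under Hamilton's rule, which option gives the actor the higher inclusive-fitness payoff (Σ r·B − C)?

Option 1

Option 1: r to a first cousin = 0.125.
Option 1: Σ r·B − C = (5·0.125·0.502) − 0.56 = -0.24625.
Option 2: r to an offspring = 0.5.
Option 2: r to a great-grandoffspring = 0.125.
Option 2: Σ r·B − C = (2·0.5·0.0873 + 2·0.125·0.489) − 0.58 = -0.37045.
Option 1 has the higher net inclusive-fitness payoff.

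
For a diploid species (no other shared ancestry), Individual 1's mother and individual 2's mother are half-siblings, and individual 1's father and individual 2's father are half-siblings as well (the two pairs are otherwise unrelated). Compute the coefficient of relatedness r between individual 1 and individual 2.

Wright's path rule: contributions from independent ancestry routes add.
Individual 1 and individual 2 are related in two ways: half first cousins through their mothers (r = 1/16) and half first cousins through their fathers (r = 1/16).
r = 1/16 + 1/16 = 1/8 = 0.125.

0.125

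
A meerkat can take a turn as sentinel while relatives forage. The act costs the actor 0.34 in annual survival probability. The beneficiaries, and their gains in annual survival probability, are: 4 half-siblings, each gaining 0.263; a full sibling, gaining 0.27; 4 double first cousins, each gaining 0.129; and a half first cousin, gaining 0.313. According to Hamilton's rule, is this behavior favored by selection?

Yes

Hamilton's rule: the trait is favored when the sum of r·B over every recipient exceeds the actor's cost C.
r to a half-sibling = 1/4 (half-sibs share one parent — one path of length 2: r = (1/2)^2 = 1/4).
r to a full sibling = 0.5 (full sibs share both parents — two paths of length 2: r = 2·(1/2)^2 = 1/2).
r to a double first cousin = 0.25 (double first cousins share both grandparent pairs — four paths of length 4: r = 4·(1/2)^4 = 1/4).
r to a half first cousin = 0.0625 (half first cousins share one grandparent — one path of length 4: r = (1/2)^4 = 1/16).
Summing one r·B term per recipient: 4·0.25·0.263 + 1·0.5·0.27 + 4·0.25·0.129 + 1·0.0625·0.313 = 0.5465625.
0.5465625 > 0.34: the indirect benefit exceeds the cost.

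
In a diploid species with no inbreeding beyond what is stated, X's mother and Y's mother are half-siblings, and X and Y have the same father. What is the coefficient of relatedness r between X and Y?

Independent pedigree routes through distinct common ancestors add.
X and Y are related in two ways: half first cousins through their mothers (r = 1/16) and half-sibs through their shared father (r = 1/4).
r = 1/16 + 1/4 = 5/16 = 0.3125.

0.3125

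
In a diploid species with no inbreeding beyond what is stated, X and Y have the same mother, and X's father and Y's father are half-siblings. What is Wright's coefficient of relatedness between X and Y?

Wright's path rule: contributions from independent ancestry routes add.
X and Y are related in two ways: half-sibs through their shared mother (r = 1/4) and half first cousins through their fathers (r = 1/16).
r = 1/4 + 1/16 = 5/16 = 0.3125.

0.3125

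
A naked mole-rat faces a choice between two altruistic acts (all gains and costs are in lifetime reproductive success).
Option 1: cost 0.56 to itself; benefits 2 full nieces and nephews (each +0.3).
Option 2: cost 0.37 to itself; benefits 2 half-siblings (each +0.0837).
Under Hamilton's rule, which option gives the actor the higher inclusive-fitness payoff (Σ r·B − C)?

Option 2

Option 1: r to a full niece or nephew = 0.25.
Option 1: Σ r·B − C = (2·0.25·0.3) − 0.56 = -0.41.
Option 2: r to a half-sibling = 0.25.
Option 2: Σ r·B − C = (2·0.25·0.0837) − 0.37 = -0.32815.
Option 2 has the higher net inclusive-fitness payoff.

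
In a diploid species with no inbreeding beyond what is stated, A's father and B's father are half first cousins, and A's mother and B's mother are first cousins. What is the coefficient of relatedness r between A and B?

0.046875

Wright's path rule: contributions from independent ancestry routes add.
A and B are related in two ways: half second cousins through their fathers (r = 1/64) and second cousins through their mothers (r = 1/32).
r = 1/64 + 1/32 = 0.046875.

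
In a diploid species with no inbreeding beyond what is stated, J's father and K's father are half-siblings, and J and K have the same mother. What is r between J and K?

0.3125

With two independent routes of shared ancestry, r is the sum of the two contributions.
J and K are related in two ways: half first cousins through their fathers (r = 1/16) and half-sibs through their shared mother (r = 1/4).
r = 1/16 + 1/4 = 0.3125.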